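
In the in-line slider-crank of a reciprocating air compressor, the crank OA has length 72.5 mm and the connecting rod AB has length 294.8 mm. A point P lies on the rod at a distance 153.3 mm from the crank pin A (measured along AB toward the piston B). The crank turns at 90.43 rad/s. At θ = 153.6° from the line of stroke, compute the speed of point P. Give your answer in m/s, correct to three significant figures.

3.82

ω = 90.43 rad/s.  Crank-pin speed |V_A| = rω = 6.5562 m/s, perpendicular to OA.
Rod angle: sinφ = −(r/L) sinθ ⇒ φ = -6.278°; ω_rod = −rω cosθ/√(L²−r²sin²θ) = +20.04 rad/s.
V_P = V_A + ω_rod × AP, with AP = 0.1533 m along the rod.
Components: V_Px = −rω sinθ − a·ω_rod·sinφ = -2.5792 m/s;  V_Py = rω cosθ + a·ω_rod·cosφ = -2.8187 m/s.
|V_P| = √(V_Px² + V_Py²) = 3.8206 m/s.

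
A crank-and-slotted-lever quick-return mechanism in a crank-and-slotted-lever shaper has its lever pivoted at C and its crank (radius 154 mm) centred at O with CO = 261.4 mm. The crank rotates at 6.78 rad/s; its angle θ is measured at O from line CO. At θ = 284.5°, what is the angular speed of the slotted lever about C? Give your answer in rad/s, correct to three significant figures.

2.04

ω = 6.78 rad/s
Crank pin A relative to C: A = (d + r cosθ, r sinθ); lever angle φ = atan2(r sinθ, d + r cosθ).
Differentiating tanφ: φ̇ = rω(d cosθ + r)/(d² + r² + 2dr cosθ).
d² + r² + 2dr cosθ = |CA|² = 0.112204 m²;  d cosθ + r = +0.21945 m.
|ω_lever| = |0.154·6.78·+0.21945| / 0.112204 = 2.0421 rad/s.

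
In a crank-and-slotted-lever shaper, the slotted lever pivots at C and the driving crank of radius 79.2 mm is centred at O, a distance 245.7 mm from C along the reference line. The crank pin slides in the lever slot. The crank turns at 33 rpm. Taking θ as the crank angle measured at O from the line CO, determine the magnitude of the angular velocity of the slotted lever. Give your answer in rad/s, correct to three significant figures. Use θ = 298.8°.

ω = 3.456 rad/s (from 33 rpm).
Crank pin A relative to C: A = (d + r cosθ, r sinθ); lever angle φ = atan2(r sinθ, d + r cosθ).
Differentiating tanφ: φ̇ = rω(d cosθ + r)/(d² + r² + 2dr cosθ).
d² + r² + 2dr cosθ = |CA|² = 0.0853904 m²;  d cosθ + r = +0.19757 m.
|ω_lever| = |0.0792·3.456·+0.19757| / 0.0853904 = 0.63325 rad/s.

0.633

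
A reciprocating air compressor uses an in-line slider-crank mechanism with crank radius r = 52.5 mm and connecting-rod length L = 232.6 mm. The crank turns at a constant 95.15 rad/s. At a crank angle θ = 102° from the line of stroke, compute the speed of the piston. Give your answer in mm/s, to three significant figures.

ω = 95.15 rad/s
For an in-line slider-crank, x = r cosθ + √(L² − r² sin²θ), so v = −rω sinθ·[1 + r cosθ/√(L² − r² sin²θ)].
With r = 0.0525 m, L = 0.2326 m, θ = 102°: √(L² − r² sin²θ) = 0.22686 m.
v = −0.0525·95.15·0.97815·[1 + 0.0525·-0.20791/0.22686] = -4.6511 m/s.
|v| = 4.6511 m/s = 4651.1 mm/s.

4650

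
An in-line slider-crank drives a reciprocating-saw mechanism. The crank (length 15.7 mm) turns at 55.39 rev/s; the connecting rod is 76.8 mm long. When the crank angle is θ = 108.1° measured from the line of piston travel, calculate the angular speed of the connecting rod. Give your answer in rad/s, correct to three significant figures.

22.5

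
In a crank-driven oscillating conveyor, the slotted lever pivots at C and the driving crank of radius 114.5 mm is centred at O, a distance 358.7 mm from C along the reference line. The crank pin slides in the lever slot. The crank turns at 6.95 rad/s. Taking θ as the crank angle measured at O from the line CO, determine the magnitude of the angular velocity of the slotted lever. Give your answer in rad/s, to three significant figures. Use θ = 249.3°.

0.0868

ω = 6.95 rad/s
Crank pin A relative to C: A = (d + r cosθ, r sinθ); lever angle φ = atan2(r sinθ, d + r cosθ).
Differentiating tanφ: φ̇ = rω(d cosθ + r)/(d² + r² + 2dr cosθ).
d² + r² + 2dr cosθ = |CA|² = 0.112741 m²;  d cosθ + r = -0.012291 m.
|ω_lever| = |0.1145·6.95·-0.012291| / 0.112741 = 0.086758 rad/s.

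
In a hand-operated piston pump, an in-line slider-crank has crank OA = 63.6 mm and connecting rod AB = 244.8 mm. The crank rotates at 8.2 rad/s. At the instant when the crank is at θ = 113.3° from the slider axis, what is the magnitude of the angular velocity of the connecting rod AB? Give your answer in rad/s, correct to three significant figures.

ω = 8.2 rad/s
The rod makes angle φ with the slider axis where L sinφ = r sinθ; differentiating, L cosφ·φ̇ = r ω cosθ.
L cosφ = √(L² − r² sin²θ) = 0.23773 m.
|ω_rod| = r ω |cosθ| / √(L² − r² sin²θ) = 0.0636·8.2·0.39555/0.23773 = 0.86773 rad/s.

0.868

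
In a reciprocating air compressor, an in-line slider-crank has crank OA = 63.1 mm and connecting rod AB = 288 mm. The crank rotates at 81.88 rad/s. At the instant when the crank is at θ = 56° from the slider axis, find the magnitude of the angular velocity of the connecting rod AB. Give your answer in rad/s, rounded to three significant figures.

10.2

ω = 81.88 rad/s
The rod makes angle φ with the slider axis where L sinφ = r sinθ; differentiating, L cosφ·φ̇ = r ω cosθ.
L cosφ = √(L² − r² sin²θ) = 0.28321 m.
|ω_rod| = r ω |cosθ| / √(L² − r² sin²θ) = 0.0631·81.88·0.55919/0.28321 = 10.201 rad/s.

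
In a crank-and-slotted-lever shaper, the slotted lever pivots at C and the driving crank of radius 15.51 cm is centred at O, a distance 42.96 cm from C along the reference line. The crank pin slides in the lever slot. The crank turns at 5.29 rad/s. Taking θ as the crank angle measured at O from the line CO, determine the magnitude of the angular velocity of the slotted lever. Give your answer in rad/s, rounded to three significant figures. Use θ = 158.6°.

2.38

ω = 5.29 rad/s
Crank pin A relative to C: A = (d + r cosθ, r sinθ); lever angle φ = atan2(r sinθ, d + r cosθ).
Differentiating tanφ: φ̇ = rω(d cosθ + r)/(d² + r² + 2dr cosθ).
d² + r² + 2dr cosθ = |CA|² = 0.0845379 m²;  d cosθ + r = -0.24488 m.
|ω_lever| = |0.1551·5.29·-0.24488| / 0.0845379 = 2.3767 rad/s.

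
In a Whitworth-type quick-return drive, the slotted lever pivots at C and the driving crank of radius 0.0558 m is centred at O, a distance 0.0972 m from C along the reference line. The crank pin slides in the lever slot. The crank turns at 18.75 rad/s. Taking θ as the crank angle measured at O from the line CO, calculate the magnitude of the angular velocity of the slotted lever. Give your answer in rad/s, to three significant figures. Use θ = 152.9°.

ω = 18.75 rad/s
Crank pin A relative to C: A = (d + r cosθ, r sinθ); lever angle φ = atan2(r sinθ, d + r cosθ).
Differentiating tanφ: φ̇ = rω(d cosθ + r)/(d² + r² + 2dr cosθ).
d² + r² + 2dr cosθ = |CA|² = 0.00290488 m²;  d cosθ + r = -0.030729 m.
|ω_lever| = |0.0558·18.75·-0.030729| / 0.00290488 = 11.068 rad/s.

11.1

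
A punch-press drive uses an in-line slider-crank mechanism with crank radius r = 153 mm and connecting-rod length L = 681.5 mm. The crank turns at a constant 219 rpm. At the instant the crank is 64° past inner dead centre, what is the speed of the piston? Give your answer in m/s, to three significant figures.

ω = 2π·219/60 = 22.93 rad/s
For an in-line slider-crank, x = r cosθ + √(L² − r² sin²θ), so v = −rω sinθ·[1 + r cosθ/√(L² − r² sin²θ)].
With r = 0.153 m, L = 0.6815 m, θ = 64°: √(L² − r² sin²θ) = 0.66748 m.
v = −0.153·22.93·0.89879·[1 + 0.153·0.43837/0.66748] = -3.4706 m/s.
|v| = 3.4706 m/s.

3.47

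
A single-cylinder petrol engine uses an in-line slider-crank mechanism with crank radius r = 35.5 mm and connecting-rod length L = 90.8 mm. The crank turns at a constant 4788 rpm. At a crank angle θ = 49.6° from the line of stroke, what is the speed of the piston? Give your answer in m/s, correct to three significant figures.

17.2

ω = 2π·4788/60 = 501.4 rad/s
For an in-line slider-crank, x = r cosθ + √(L² − r² sin²θ), so v = −rω sinθ·[1 + r cosθ/√(L² − r² sin²θ)].
With r = 0.0355 m, L = 0.0908 m, θ = 49.6°: √(L² − r² sin²θ) = 0.086682 m.
v = −0.0355·501.4·0.76154·[1 + 0.0355·0.64812/0.086682] = -17.153 m/s.
|v| = 17.153 m/s.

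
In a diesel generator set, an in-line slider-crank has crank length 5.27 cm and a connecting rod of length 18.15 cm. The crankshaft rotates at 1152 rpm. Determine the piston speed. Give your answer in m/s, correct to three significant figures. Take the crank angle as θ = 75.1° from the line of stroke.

6.62

ω = 2π·1152/60 = 120.6 rad/s
For an in-line slider-crank, x = r cosθ + √(L² − r² sin²θ), so v = −rω sinθ·[1 + r cosθ/√(L² − r² sin²θ)].
With r = 0.0527 m, L = 0.1815 m, θ = 75.1°: √(L² − r² sin²θ) = 0.17421 m.
v = −0.0527·120.6·0.96638·[1 + 0.0527·0.25713/0.17421] = -6.6217 m/s.
|v| = 6.6217 m/s.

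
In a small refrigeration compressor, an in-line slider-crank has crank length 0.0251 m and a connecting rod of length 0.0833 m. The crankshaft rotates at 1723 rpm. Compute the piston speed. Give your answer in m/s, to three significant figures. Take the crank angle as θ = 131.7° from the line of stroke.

ω = 2π·1723/60 = 180.4 rad/s
For an in-line slider-crank, x = r cosθ + √(L² − r² sin²θ), so v = −rω sinθ·[1 + r cosθ/√(L² − r² sin²θ)].
With r = 0.0251 m, L = 0.0833 m, θ = 131.7°: √(L² − r² sin²θ) = 0.081165 m.
v = −0.0251·180.4·0.74664·[1 + 0.0251·-0.66523/0.081165] = -2.6858 m/s.
|v| = 2.6858 m/s.

2.69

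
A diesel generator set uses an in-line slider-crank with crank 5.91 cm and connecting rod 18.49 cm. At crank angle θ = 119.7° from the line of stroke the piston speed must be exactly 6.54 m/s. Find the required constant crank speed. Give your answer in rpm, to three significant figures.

1460

For an in-line slider-crank, |v_piston| = rω|sinθ|·[1 + r cosθ/√(L² − r² sin²θ)].
With r = 0.0591 m, L = 0.1849 m, θ = 119.7°: the bracketed kinematic factor |dx/dθ| = 0.042874 m.
ω = v/|dx/dθ| = 6.54/0.042874 = 152.54 rad/s.
N = 60ω/(2π) = 1456.7 rpm.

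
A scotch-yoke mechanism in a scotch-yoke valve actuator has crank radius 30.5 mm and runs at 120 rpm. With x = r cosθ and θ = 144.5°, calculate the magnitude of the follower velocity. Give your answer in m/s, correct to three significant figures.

0.223

ω = 12.57 rad/s (from 120 rpm).
x = r cosθ ⇒ ẋ = −rω sinθ.
|v| = rω|sinθ| = 0.0305·12.57·|sin 144.5°| = 0.22257 m/s.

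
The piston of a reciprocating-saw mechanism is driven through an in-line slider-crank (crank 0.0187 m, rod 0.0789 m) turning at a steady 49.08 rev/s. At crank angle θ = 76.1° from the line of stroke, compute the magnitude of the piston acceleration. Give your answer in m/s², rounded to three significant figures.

ω = 2π·49.1 = 308.4 rad/s
x(θ) = r cosθ + √(L² − r² sin²θ); with ω constant, a = ω²·d²x/dθ².
d²x/dθ² = −r cosθ − r²(cos2θ)/√u − r⁴ sin²2θ/(4u^{3/2}),  u = L² − r² sin²θ = 0.0058957 m².
Substituting r = 0.0187 m, L = 0.0789 m, θ = 76.1°: d²x/dθ² = -0.00047836 m.
a = ω²·d²x/dθ² = (308.4)²·(-0.00047836) = -45.491 m/s²;  |a| = 45.491 m/s².

45.5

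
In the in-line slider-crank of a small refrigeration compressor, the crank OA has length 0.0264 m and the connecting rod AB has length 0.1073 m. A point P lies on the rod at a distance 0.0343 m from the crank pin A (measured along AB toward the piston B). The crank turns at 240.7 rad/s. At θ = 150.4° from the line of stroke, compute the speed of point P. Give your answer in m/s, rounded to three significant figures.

ω = 240.7 rad/s.  Crank-pin speed |V_A| = rω = 6.3545 m/s, perpendicular to OA.
Rod angle: sinφ = −(r/L) sinθ ⇒ φ = -6.980°; ω_rod = −rω cosθ/√(L²−r²sin²θ) = +51.877 rad/s.
V_P = V_A + ω_rod × AP, with AP = 0.0343 m along the rod.
Components: V_Px = −rω sinθ − a·ω_rod·sinφ = -2.9225 m/s;  V_Py = rω cosθ + a·ω_rod·cosφ = -3.759 m/s.
|V_P| = √(V_Px² + V_Py²) = 4.7614 m/s.

4.76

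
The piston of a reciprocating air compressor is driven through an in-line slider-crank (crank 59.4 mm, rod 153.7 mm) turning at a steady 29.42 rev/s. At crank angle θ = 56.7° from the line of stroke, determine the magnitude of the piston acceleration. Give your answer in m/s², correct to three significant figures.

ω = 2π·29.4 = 184.9 rad/s
x(θ) = r cosθ + √(L² − r² sin²θ); with ω constant, a = ω²·d²x/dθ².
d²x/dθ² = −r cosθ − r²(cos2θ)/√u − r⁴ sin²2θ/(4u^{3/2}),  u = L² − r² sin²θ = 0.0211589 m².
Substituting r = 0.0594 m, L = 0.1537 m, θ = 56.7°: d²x/dθ² = -0.02383 m.
a = ω²·d²x/dθ² = (184.9)²·(-0.02383) = -814.28 m/s²;  |a| = 814.28 m/s².

814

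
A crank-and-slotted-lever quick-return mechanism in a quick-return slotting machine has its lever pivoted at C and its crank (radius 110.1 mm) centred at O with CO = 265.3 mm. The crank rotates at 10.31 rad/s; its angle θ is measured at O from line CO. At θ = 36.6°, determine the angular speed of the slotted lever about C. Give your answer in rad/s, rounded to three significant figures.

2.83

ω = 10.31 rad/s
Crank pin A relative to C: A = (d + r cosθ, r sinθ); lever angle φ = atan2(r sinθ, d + r cosθ).
Differentiating tanφ: φ̇ = rω(d cosθ + r)/(d² + r² + 2dr cosθ).
d² + r² + 2dr cosθ = |CA|² = 0.129406 m²;  d cosθ + r = +0.32309 m.
|ω_lever| = |0.1101·10.31·+0.32309| / 0.129406 = 2.8341 rad/s.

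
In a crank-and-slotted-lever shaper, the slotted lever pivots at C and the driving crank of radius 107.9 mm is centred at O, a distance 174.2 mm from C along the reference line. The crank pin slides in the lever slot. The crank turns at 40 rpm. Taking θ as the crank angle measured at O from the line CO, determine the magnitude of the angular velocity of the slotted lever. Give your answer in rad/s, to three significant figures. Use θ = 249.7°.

0.741

ω = 4.189 rad/s (from 40 rpm).
Crank pin A relative to C: A = (d + r cosθ, r sinθ); lever angle φ = atan2(r sinθ, d + r cosθ).
Differentiating tanφ: φ̇ = rω(d cosθ + r)/(d² + r² + 2dr cosθ).
d² + r² + 2dr cosθ = |CA|² = 0.0289459 m²;  d cosθ + r = +0.047464 m.
|ω_lever| = |0.1079·4.189·+0.047464| / 0.0289459 = 0.74111 rad/s.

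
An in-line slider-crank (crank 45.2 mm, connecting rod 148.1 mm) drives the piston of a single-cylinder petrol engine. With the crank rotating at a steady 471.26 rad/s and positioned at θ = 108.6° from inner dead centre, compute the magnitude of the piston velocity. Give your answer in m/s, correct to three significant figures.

ω = 471.3 rad/s
For an in-line slider-crank, x = r cosθ + √(L² − r² sin²θ), so v = −rω sinθ·[1 + r cosθ/√(L² − r² sin²θ)].
With r = 0.0452 m, L = 0.1481 m, θ = 108.6°: √(L² − r² sin²θ) = 0.14177 m.
v = −0.0452·471.3·0.94777·[1 + 0.0452·-0.31896/0.14177] = -18.135 m/s.
|v| = 18.135 m/s.

18.1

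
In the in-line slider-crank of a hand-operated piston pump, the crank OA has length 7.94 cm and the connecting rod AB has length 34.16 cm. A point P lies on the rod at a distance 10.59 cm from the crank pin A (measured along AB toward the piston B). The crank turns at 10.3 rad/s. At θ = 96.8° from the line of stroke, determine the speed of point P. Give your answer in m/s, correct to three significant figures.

0.808

ω = 10.3 rad/s.  Crank-pin speed |V_A| = rω = 0.81782 m/s, perpendicular to OA.
Rod angle: sinφ = −(r/L) sinθ ⇒ φ = -13.344°; ω_rod = −rω cosθ/√(L²−r²sin²θ) = +0.29134 rad/s.
V_P = V_A + ω_rod × AP, with AP = 0.1059 m along the rod.
Components: V_Px = −rω sinθ − a·ω_rod·sinφ = -0.80495 m/s;  V_Py = rω cosθ + a·ω_rod·cosφ = -0.066814 m/s.
|V_P| = √(V_Px² + V_Py²) = 0.80771 m/s.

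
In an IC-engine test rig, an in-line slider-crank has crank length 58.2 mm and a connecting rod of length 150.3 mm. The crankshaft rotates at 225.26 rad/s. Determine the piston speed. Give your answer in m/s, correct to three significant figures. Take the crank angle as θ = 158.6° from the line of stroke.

3.04

ω = 225.3 rad/s
For an in-line slider-crank, x = r cosθ + √(L² − r² sin²θ), so v = −rω sinθ·[1 + r cosθ/√(L² − r² sin²θ)].
With r = 0.0582 m, L = 0.1503 m, θ = 158.6°: √(L² − r² sin²θ) = 0.14879 m.
v = −0.0582·225.3·0.36488·[1 + 0.0582·-0.93106/0.14879] = -3.0415 m/s.
|v| = 3.0415 m/s.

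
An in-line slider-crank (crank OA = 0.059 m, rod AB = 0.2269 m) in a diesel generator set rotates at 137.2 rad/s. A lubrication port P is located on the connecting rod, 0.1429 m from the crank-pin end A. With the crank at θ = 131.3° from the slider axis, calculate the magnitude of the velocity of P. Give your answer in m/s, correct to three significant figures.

ω = 137.2 rad/s.  Crank-pin speed |V_A| = rω = 8.0948 m/s, perpendicular to OA.
Rod angle: sinφ = −(r/L) sinθ ⇒ φ = -11.265°; ω_rod = −rω cosθ/√(L²−r²sin²θ) = +24.009 rad/s.
V_P = V_A + ω_rod × AP, with AP = 0.1429 m along the rod.
Components: V_Px = −rω sinθ − a·ω_rod·sinφ = -5.4111 m/s;  V_Py = rω cosθ + a·ω_rod·cosφ = -1.9779 m/s.
|V_P| = √(V_Px² + V_Py²) = 5.7613 m/s.

5.76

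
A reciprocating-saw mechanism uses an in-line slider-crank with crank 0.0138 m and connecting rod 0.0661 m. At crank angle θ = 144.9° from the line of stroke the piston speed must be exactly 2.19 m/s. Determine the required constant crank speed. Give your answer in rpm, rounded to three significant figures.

3180

For an in-line slider-crank, |v_piston| = rω|sinθ|·[1 + r cosθ/√(L² − r² sin²θ)].
With r = 0.0138 m, L = 0.0661 m, θ = 144.9°: the bracketed kinematic factor |dx/dθ| = 0.0065698 m.
ω = v/|dx/dθ| = 2.19/0.0065698 = 333.34 rad/s.
N = 60ω/(2π) = 3183.2 rpm.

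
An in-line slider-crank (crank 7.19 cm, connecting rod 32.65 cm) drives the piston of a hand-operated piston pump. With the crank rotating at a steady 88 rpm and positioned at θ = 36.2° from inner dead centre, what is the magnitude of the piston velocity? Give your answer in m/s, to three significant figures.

ω = 2π·88/60 = 9.215 rad/s
For an in-line slider-crank, x = r cosθ + √(L² − r² sin²θ), so v = −rω sinθ·[1 + r cosθ/√(L² − r² sin²θ)].
With r = 0.0719 m, L = 0.3265 m, θ = 36.2°: √(L² − r² sin²θ) = 0.32373 m.
v = −0.0719·9.215·0.59061·[1 + 0.0719·0.80696/0.32373] = -0.46146 m/s.
|v| = 0.46146 m/s.

0.461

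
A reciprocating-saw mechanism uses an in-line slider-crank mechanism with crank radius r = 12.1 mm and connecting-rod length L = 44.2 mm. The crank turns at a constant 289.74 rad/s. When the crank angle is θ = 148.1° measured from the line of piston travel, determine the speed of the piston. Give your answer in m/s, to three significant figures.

ω = 289.7 rad/s
For an in-line slider-crank, x = r cosθ + √(L² − r² sin²θ), so v = −rω sinθ·[1 + r cosθ/√(L² − r² sin²θ)].
With r = 0.0121 m, L = 0.0442 m, θ = 148.1°: √(L² − r² sin²θ) = 0.043735 m.
v = −0.0121·289.7·0.52844·[1 + 0.0121·-0.84897/0.043735] = -1.4175 m/s.
|v| = 1.4175 m/s.

1.42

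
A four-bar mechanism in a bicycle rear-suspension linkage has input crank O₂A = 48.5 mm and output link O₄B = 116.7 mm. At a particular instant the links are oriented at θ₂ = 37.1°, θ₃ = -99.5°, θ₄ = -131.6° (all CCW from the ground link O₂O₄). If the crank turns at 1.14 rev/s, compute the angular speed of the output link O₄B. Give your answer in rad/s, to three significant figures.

3.85

ω₂ = 7.163 rad/s (from 1.14 rev/s).
Differentiating the loop-closure r₂e^{iθ₂}+r₃e^{iθ₃}=r₁+r₄e^{iθ₄} gives r₂ω₂e^{iθ₂}+r₃ω₃e^{iθ₃}=r₄ω₄e^{iθ₄}.
Eliminating the other unknown: ω₄ = r₂ω₂ sin(θ₂−θ₃) / [r₄ sin(θ₄−θ₃)].
Numerator sine = +0.68709; denominator sine = -0.53140.
Result = 0.0485·7.163·(+0.68709) / (0.1167·(-0.53140)) = -3.849 rad/s; magnitude 3.849 rad/s.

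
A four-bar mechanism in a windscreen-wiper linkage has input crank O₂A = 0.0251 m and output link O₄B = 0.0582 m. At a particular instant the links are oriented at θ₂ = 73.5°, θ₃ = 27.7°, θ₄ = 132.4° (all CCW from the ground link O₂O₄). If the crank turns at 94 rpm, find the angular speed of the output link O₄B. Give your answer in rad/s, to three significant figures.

3.15

ω₂ = 9.844 rad/s (from 94 rpm).
Differentiating the loop-closure r₂e^{iθ₂}+r₃e^{iθ₃}=r₁+r₄e^{iθ₄} gives r₂ω₂e^{iθ₂}+r₃ω₃e^{iθ₃}=r₄ω₄e^{iθ₄}.
Eliminating the other unknown: ω₄ = r₂ω₂ sin(θ₂−θ₃) / [r₄ sin(θ₄−θ₃)].
Numerator sine = +0.71691; denominator sine = +0.96727.
Result = 0.0251·9.844·(+0.71691) / (0.0582·(+0.96727)) = +3.1465 rad/s; magnitude 3.1465 rad/s.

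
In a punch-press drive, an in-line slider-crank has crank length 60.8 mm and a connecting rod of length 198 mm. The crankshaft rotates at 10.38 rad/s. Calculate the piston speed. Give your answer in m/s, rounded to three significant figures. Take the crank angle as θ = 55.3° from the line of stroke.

0.613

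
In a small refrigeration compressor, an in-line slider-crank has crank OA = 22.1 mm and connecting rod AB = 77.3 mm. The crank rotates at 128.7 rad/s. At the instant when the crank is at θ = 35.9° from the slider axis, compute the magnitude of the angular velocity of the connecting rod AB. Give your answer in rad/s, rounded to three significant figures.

30.2

ω = 128.7 rad/s
The rod makes angle φ with the slider axis where L sinφ = r sinθ; differentiating, L cosφ·φ̇ = r ω cosθ.
L cosφ = √(L² − r² sin²θ) = 0.076206 m.
|ω_rod| = r ω |cosθ| / √(L² − r² sin²θ) = 0.0221·128.7·0.81004/0.076206 = 30.234 rad/s.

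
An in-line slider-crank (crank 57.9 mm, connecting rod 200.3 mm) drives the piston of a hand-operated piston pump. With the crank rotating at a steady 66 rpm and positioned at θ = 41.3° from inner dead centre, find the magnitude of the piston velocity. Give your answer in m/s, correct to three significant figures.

0.323

ω = 2π·66/60 = 6.912 rad/s
For an in-line slider-crank, x = r cosθ + √(L² − r² sin²θ), so v = −rω sinθ·[1 + r cosθ/√(L² − r² sin²θ)].
With r = 0.0579 m, L = 0.2003 m, θ = 41.3°: √(L² − r² sin²θ) = 0.19662 m.
v = −0.0579·6.912·0.66000·[1 + 0.0579·0.75126/0.19662] = -0.32255 m/s.
|v| = 0.32255 m/s.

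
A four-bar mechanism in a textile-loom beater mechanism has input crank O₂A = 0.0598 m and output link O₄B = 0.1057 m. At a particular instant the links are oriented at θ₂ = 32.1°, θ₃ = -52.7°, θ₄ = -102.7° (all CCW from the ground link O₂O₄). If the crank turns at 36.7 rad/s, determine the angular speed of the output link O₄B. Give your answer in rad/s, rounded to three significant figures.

27.0

ω₂ = 36.7 rad/s
Differentiating the loop-closure r₂e^{iθ₂}+r₃e^{iθ₃}=r₁+r₄e^{iθ₄} gives r₂ω₂e^{iθ₂}+r₃ω₃e^{iθ₃}=r₄ω₄e^{iθ₄}.
Eliminating the other unknown: ω₄ = r₂ω₂ sin(θ₂−θ₃) / [r₄ sin(θ₄−θ₃)].
Numerator sine = +0.99588; denominator sine = -0.76604.
Result = 0.0598·36.7·(+0.99588) / (0.1057·(-0.76604)) = -26.993 rad/s; magnitude 26.993 rad/s.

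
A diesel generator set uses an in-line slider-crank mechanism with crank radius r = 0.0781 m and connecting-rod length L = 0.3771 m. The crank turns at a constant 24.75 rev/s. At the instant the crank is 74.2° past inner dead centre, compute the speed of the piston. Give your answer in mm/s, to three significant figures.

12400

ω = 2π·24.8 = 155.5 rad/s
For an in-line slider-crank, x = r cosθ + √(L² − r² sin²θ), so v = −rω sinθ·[1 + r cosθ/√(L² − r² sin²θ)].
With r = 0.0781 m, L = 0.3771 m, θ = 74.2°: √(L² − r² sin²θ) = 0.36954 m.
v = −0.0781·155.5·0.96222·[1 + 0.0781·0.27228/0.36954] = -12.359 m/s.
|v| = 12.359 m/s = 12359 mm/s.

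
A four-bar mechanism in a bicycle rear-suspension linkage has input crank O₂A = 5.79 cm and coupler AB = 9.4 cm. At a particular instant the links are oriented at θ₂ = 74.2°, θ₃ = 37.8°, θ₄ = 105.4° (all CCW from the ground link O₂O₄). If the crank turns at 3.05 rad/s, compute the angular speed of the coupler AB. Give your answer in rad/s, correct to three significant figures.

1.05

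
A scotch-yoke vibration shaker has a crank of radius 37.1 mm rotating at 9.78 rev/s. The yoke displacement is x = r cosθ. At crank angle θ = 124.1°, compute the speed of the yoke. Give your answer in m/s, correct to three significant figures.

ω = 61.45 rad/s (from 9.78 rev/s).
x = r cosθ ⇒ ẋ = −rω sinθ.
|v| = rω|sinθ| = 0.0371·61.45·|sin 124.1°| = 1.8878 m/s.

1.89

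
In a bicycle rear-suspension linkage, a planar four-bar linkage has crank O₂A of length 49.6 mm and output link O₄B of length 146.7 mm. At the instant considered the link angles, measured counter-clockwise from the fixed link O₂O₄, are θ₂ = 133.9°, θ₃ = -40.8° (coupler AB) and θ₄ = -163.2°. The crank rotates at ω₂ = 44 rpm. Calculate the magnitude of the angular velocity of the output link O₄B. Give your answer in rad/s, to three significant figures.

ω₂ = 4.608 rad/s (from 44 rpm).
Differentiating the loop-closure r₂e^{iθ₂}+r₃e^{iθ₃}=r₁+r₄e^{iθ₄} gives r₂ω₂e^{iθ₂}+r₃ω₃e^{iθ₃}=r₄ω₄e^{iθ₄}.
Eliminating the other unknown: ω₄ = r₂ω₂ sin(θ₂−θ₃) / [r₄ sin(θ₄−θ₃)].
Numerator sine = +0.09237; denominator sine = -0.84433.
Result = 0.0496·4.608·(+0.09237) / (0.1467·(-0.84433)) = -0.17043 rad/s; magnitude 0.17043 rad/s.

0.170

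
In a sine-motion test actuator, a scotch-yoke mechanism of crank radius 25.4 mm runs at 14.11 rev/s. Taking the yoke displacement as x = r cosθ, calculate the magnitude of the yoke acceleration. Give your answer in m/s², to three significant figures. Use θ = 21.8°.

185

ω = 88.66 rad/s (from 14.11 rev/s).
x = r cosθ ⇒ ẍ = −rω² cosθ (ω constant).
|a| = rω²|cosθ| = 0.0254·(88.66)²·|cos 21.8°| = 185.36 m/s².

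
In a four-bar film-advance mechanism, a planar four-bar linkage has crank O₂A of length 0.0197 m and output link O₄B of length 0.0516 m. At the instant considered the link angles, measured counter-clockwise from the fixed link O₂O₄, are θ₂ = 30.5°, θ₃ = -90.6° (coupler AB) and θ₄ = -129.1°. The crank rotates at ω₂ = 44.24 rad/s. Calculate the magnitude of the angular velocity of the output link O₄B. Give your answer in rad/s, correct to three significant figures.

23.2

ω₂ = 44.24 rad/s
Differentiating the loop-closure r₂e^{iθ₂}+r₃e^{iθ₃}=r₁+r₄e^{iθ₄} gives r₂ω₂e^{iθ₂}+r₃ω₃e^{iθ₃}=r₄ω₄e^{iθ₄}.
Eliminating the other unknown: ω₄ = r₂ω₂ sin(θ₂−θ₃) / [r₄ sin(θ₄−θ₃)].
Numerator sine = +0.85627; denominator sine = -0.62251.
Result = 0.0197·44.24·(+0.85627) / (0.0516·(-0.62251)) = -23.232 rad/s; magnitude 23.232 rad/s.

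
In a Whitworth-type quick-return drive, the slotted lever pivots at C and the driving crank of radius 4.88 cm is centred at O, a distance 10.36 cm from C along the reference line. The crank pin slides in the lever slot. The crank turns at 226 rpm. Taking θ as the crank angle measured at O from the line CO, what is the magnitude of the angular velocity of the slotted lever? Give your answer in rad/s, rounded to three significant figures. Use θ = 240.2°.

0.384

ω = 23.67 rad/s (from 226 rpm).
Crank pin A relative to C: A = (d + r cosθ, r sinθ); lever angle φ = atan2(r sinθ, d + r cosθ).
Differentiating tanφ: φ̇ = rω(d cosθ + r)/(d² + r² + 2dr cosθ).
d² + r² + 2dr cosθ = |CA|² = 0.00808932 m²;  d cosθ + r = -0.0026865 m.
|ω_lever| = |0.0488·23.67·-0.0026865| / 0.00808932 = 0.38356 rad/s.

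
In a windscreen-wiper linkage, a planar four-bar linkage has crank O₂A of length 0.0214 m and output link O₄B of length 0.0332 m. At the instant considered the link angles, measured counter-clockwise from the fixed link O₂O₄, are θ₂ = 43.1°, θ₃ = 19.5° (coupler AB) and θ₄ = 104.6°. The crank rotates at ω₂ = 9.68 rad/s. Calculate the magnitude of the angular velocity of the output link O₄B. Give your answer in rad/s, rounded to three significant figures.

ω₂ = 9.68 rad/s
Differentiating the loop-closure r₂e^{iθ₂}+r₃e^{iθ₃}=r₁+r₄e^{iθ₄} gives r₂ω₂e^{iθ₂}+r₃ω₃e^{iθ₃}=r₄ω₄e^{iθ₄}.
Eliminating the other unknown: ω₄ = r₂ω₂ sin(θ₂−θ₃) / [r₄ sin(θ₄−θ₃)].
Numerator sine = +0.40035; denominator sine = +0.99635.
Result = 0.0214·9.68·(+0.40035) / (0.0332·(+0.99635)) = +2.5071 rad/s; magnitude 2.5071 rad/s.

2.51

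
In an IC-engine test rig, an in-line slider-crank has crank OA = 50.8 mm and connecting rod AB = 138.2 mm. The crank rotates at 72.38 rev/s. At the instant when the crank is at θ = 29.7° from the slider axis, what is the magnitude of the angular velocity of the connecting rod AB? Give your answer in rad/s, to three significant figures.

148

ω = 454.8 rad/s (converted from 72.38 rev/s).
The rod makes angle φ with the slider axis where L sinφ = r sinθ; differentiating, L cosφ·φ̇ = r ω cosθ.
L cosφ = √(L² − r² sin²θ) = 0.13589 m.
|ω_rod| = r ω |cosθ| / √(L² − r² sin²θ) = 0.0508·454.8·0.86863/0.13589 = 147.68 rad/s.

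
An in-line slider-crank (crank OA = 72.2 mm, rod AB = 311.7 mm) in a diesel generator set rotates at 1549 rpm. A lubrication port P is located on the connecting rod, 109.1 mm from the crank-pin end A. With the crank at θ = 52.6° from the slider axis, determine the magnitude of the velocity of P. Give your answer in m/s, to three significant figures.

10.8

ω = 162.2 rad/s.  Crank-pin speed |V_A| = rω = 11.712 m/s, perpendicular to OA.
Rod angle: sinφ = −(r/L) sinθ ⇒ φ = -10.604°; ω_rod = −rω cosθ/√(L²−r²sin²θ) = -23.218 rad/s.
V_P = V_A + ω_rod × AP, with AP = 0.1091 m along the rod.
Components: V_Px = −rω sinθ − a·ω_rod·sinφ = -9.77 m/s;  V_Py = rω cosθ + a·ω_rod·cosφ = +4.6236 m/s.
|V_P| = √(V_Px² + V_Py²) = 10.809 m/s.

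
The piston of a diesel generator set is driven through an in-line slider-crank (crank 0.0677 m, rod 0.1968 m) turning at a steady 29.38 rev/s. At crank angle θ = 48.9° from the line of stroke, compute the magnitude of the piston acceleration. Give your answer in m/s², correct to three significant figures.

ω = 2π·29.4 = 184.6 rad/s
x(θ) = r cosθ + √(L² − r² sin²θ); with ω constant, a = ω²·d²x/dθ².
d²x/dθ² = −r cosθ − r²(cos2θ)/√u − r⁴ sin²2θ/(4u^{3/2}),  u = L² − r² sin²θ = 0.0361276 m².
Substituting r = 0.0677 m, L = 0.1968 m, θ = 48.9°: d²x/dθ² = -0.041982 m.
a = ω²·d²x/dθ² = (184.6)²·(-0.041982) = -1430.6 m/s²;  |a| = 1430.6 m/s².

1430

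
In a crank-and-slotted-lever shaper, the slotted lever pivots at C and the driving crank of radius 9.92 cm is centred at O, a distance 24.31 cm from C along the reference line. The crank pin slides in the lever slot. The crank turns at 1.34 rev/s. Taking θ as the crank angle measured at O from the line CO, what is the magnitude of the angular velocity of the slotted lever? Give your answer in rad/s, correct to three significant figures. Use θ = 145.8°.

ω = 8.419 rad/s (from 1.34 rev/s).
Crank pin A relative to C: A = (d + r cosθ, r sinθ); lever angle φ = atan2(r sinθ, d + r cosθ).
Differentiating tanφ: φ̇ = rω(d cosθ + r)/(d² + r² + 2dr cosθ).
d² + r² + 2dr cosθ = |CA|² = 0.0290473 m²;  d cosθ + r = -0.10186 m.
|ω_lever| = |0.0992·8.419·-0.10186| / 0.0290473 = 2.9289 rad/s.

2.93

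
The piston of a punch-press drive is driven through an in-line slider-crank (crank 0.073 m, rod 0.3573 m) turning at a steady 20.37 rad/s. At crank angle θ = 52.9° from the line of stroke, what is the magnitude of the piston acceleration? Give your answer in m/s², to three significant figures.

16.6

ω = 20.37 rad/s
x(θ) = r cosθ + √(L² − r² sin²θ); with ω constant, a = ω²·d²x/dθ².
d²x/dθ² = −r cosθ − r²(cos2θ)/√u − r⁴ sin²2θ/(4u^{3/2}),  u = L² − r² sin²θ = 0.124273 m².
Substituting r = 0.073 m, L = 0.3573 m, θ = 52.9°: d²x/dθ² = -0.040068 m.
a = ω²·d²x/dθ² = (20.37)²·(-0.040068) = -16.626 m/s²;  |a| = 16.626 m/s².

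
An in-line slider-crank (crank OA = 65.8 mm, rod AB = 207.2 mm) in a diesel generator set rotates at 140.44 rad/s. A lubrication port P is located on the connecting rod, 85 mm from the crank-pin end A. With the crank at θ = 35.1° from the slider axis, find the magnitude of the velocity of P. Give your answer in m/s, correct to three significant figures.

7.39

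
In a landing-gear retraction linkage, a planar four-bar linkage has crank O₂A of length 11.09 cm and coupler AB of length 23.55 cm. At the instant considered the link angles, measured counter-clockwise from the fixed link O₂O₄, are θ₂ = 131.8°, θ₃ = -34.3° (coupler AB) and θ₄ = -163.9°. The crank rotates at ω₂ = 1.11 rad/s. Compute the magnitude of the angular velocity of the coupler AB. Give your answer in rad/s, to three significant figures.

0.611

ω₂ = 1.11 rad/s
Differentiating the loop-closure r₂e^{iθ₂}+r₃e^{iθ₃}=r₁+r₄e^{iθ₄} gives r₂ω₂e^{iθ₂}+r₃ω₃e^{iθ₃}=r₄ω₄e^{iθ₄}.
Eliminating the other unknown: ω₃ = r₂ω₂ sin(θ₄−θ₂) / [r₃ sin(θ₃−θ₄)].
Numerator sine = +0.90108; denominator sine = +0.77051.
Result = 0.1109·1.11·(+0.90108) / (0.2355·(+0.77051)) = +0.61129 rad/s; magnitude 0.61129 rad/s.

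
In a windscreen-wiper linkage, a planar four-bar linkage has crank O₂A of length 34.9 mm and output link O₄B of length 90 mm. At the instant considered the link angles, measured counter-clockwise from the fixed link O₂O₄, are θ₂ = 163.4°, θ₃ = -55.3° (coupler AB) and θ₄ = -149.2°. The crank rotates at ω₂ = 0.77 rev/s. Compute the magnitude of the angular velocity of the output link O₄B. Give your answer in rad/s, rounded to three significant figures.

1.18

ω₂ = 4.838 rad/s (from 0.77 rev/s).
Differentiating the loop-closure r₂e^{iθ₂}+r₃e^{iθ₃}=r₁+r₄e^{iθ₄} gives r₂ω₂e^{iθ₂}+r₃ω₃e^{iθ₃}=r₄ω₄e^{iθ₄}.
Eliminating the other unknown: ω₄ = r₂ω₂ sin(θ₂−θ₃) / [r₄ sin(θ₄−θ₃)].
Numerator sine = -0.62524; denominator sine = -0.99768.
Result = 0.0349·4.838·(-0.62524) / (0.09·(-0.99768)) = +1.1757 rad/s; magnitude 1.1757 rad/s.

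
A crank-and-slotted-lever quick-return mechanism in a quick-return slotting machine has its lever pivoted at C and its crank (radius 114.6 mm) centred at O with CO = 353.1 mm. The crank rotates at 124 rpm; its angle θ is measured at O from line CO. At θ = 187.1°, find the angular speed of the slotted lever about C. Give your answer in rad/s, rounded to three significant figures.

ω = 12.99 rad/s (from 124 rpm).
Crank pin A relative to C: A = (d + r cosθ, r sinθ); lever angle φ = atan2(r sinθ, d + r cosθ).
Differentiating tanφ: φ̇ = rω(d cosθ + r)/(d² + r² + 2dr cosθ).
d² + r² + 2dr cosθ = |CA|² = 0.0575028 m²;  d cosθ + r = -0.23579 m.
|ω_lever| = |0.1146·12.99·-0.23579| / 0.0575028 = 6.102 rad/s.

6.10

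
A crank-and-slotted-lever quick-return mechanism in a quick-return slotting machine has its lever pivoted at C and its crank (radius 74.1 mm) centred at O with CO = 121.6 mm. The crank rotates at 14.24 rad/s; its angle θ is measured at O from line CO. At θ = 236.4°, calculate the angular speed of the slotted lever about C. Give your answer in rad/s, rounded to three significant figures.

ω = 14.24 rad/s
Crank pin A relative to C: A = (d + r cosθ, r sinθ); lever angle φ = atan2(r sinθ, d + r cosθ).
Differentiating tanφ: φ̇ = rω(d cosθ + r)/(d² + r² + 2dr cosθ).
d² + r² + 2dr cosθ = |CA|² = 0.0103046 m²;  d cosθ + r = +0.0068076 m.
|ω_lever| = |0.0741·14.24·+0.0068076| / 0.0103046 = 0.69709 rad/s.

0.697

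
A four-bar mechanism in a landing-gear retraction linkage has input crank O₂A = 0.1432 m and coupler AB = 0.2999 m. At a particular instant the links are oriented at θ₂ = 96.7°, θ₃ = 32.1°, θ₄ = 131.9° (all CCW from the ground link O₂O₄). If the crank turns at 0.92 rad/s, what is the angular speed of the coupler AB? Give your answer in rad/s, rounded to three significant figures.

ω₂ = 0.92 rad/s
Differentiating the loop-closure r₂e^{iθ₂}+r₃e^{iθ₃}=r₁+r₄e^{iθ₄} gives r₂ω₂e^{iθ₂}+r₃ω₃e^{iθ₃}=r₄ω₄e^{iθ₄}.
Eliminating the other unknown: ω₃ = r₂ω₂ sin(θ₄−θ₂) / [r₃ sin(θ₃−θ₄)].
Numerator sine = +0.57643; denominator sine = -0.98541.
Result = 0.1432·0.92·(+0.57643) / (0.2999·(-0.98541)) = -0.25697 rad/s; magnitude 0.25697 rad/s.

0.257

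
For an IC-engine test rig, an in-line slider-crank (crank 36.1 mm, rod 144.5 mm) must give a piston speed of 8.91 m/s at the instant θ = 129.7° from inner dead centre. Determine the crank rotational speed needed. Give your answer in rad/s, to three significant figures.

383

For an in-line slider-crank, |v_piston| = rω|sinθ|·[1 + r cosθ/√(L² − r² sin²θ)].
With r = 0.0361 m, L = 0.1445 m, θ = 129.7°: the bracketed kinematic factor |dx/dθ| = 0.023259 m.
ω = v/|dx/dθ| = 8.91/0.023259 = 383.08 rad/s.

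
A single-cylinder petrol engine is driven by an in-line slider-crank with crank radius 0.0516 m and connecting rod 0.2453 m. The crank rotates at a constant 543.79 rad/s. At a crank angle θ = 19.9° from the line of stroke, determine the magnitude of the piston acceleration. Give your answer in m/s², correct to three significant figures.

16800

ω = 543.8 rad/s
x(θ) = r cosθ + √(L² − r² sin²θ); with ω constant, a = ω²·d²x/dθ².
d²x/dθ² = −r cosθ − r²(cos2θ)/√u − r⁴ sin²2θ/(4u^{3/2}),  u = L² − r² sin²θ = 0.0598636 m².
Substituting r = 0.0516 m, L = 0.2453 m, θ = 19.9°: d²x/dθ² = -0.056929 m.
a = ω²·d²x/dθ² = (543.8)²·(-0.056929) = -16834 m/s²;  |a| = 16834 m/s².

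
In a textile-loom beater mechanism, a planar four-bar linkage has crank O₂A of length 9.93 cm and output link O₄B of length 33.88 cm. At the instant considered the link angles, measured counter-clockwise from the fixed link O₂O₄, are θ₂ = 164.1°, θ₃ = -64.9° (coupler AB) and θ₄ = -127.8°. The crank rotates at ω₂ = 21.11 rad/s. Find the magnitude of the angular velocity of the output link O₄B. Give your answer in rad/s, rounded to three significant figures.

ω₂ = 21.11 rad/s
Differentiating the loop-closure r₂e^{iθ₂}+r₃e^{iθ₃}=r₁+r₄e^{iθ₄} gives r₂ω₂e^{iθ₂}+r₃ω₃e^{iθ₃}=r₄ω₄e^{iθ₄}.
Eliminating the other unknown: ω₄ = r₂ω₂ sin(θ₂−θ₃) / [r₄ sin(θ₄−θ₃)].
Numerator sine = -0.75471; denominator sine = -0.89021.
Result = 0.0993·21.11·(-0.75471) / (0.3388·(-0.89021)) = +5.2454 rad/s; magnitude 5.2454 rad/s.

5.25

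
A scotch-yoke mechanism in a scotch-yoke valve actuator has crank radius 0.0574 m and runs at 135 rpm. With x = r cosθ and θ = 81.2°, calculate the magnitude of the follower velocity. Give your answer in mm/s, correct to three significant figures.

802

ω = 14.14 rad/s (from 135 rpm).
x = r cosθ ⇒ ẋ = −rω sinθ.
|v| = rω|sinθ| = 0.0574·14.14·|sin 81.2°| = 0.80192 m/s = 801.92 mm/s.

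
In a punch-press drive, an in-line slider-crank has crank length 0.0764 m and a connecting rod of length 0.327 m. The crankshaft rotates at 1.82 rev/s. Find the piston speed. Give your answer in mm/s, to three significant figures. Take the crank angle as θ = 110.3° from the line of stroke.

ω = 2π·1.82 = 11.44 rad/s
For an in-line slider-crank, x = r cosθ + √(L² − r² sin²θ), so v = −rω sinθ·[1 + r cosθ/√(L² − r² sin²θ)].
With r = 0.0764 m, L = 0.327 m, θ = 110.3°: √(L² − r² sin²θ) = 0.31905 m.
v = −0.0764·11.44·0.93789·[1 + 0.0764·-0.34694/0.31905] = -0.75133 m/s.
|v| = 0.75133 m/s = 751.33 mm/s.

751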